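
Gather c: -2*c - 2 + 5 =3 - 2*c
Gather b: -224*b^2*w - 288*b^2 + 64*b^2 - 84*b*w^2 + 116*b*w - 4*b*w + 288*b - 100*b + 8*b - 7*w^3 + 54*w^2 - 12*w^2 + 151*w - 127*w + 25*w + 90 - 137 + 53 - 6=b^2*(-224*w - 224) + b*(-84*w^2 + 112*w + 196) - 7*w^3 + 42*w^2 + 49*w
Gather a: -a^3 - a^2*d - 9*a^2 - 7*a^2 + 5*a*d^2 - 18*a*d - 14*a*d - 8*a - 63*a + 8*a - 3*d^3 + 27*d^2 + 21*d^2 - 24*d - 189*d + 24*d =-a^3 + a^2*(-d - 16) + a*(5*d^2 - 32*d - 63) - 3*d^3 + 48*d^2 - 189*d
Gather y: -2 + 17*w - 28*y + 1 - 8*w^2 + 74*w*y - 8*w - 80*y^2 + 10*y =-8*w^2 + 9*w - 80*y^2 + y*(74*w - 18) - 1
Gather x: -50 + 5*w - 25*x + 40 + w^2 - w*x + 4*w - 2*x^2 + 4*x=w^2 + 9*w - 2*x^2 + x*(-w - 21) - 10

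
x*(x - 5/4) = x^2 - 5*x/4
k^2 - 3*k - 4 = (k - 4)*(k + 1)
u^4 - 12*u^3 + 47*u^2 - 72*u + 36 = (u - 6)*(u - 3)*(u - 2)*(u - 1)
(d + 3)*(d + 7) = d^2 + 10*d + 21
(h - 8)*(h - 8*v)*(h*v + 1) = h^3*v - 8*h^2*v^2 - 8*h^2*v + h^2 + 64*h*v^2 - 8*h*v - 8*h + 64*v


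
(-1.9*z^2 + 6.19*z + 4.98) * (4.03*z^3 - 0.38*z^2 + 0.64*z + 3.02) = -7.657*z^5 + 25.6677*z^4 + 16.5012*z^3 - 3.6688*z^2 + 21.881*z + 15.0396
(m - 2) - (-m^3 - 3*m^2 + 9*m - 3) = m^3 + 3*m^2 - 8*m + 1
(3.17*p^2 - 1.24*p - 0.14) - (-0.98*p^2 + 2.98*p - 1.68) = 4.15*p^2 - 4.22*p + 1.54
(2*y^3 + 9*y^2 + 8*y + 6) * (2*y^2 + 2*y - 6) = 4*y^5 + 22*y^4 + 22*y^3 - 26*y^2 - 36*y - 36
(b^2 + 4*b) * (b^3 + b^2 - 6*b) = b^5 + 5*b^4 - 2*b^3 - 24*b^2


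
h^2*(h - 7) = h^3 - 7*h^2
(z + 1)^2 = z^2 + 2*z + 1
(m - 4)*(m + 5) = m^2 + m - 20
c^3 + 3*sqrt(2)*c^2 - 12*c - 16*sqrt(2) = (c - 2*sqrt(2))*(c + sqrt(2))*(c + 4*sqrt(2))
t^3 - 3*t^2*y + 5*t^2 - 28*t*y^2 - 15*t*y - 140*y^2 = (t + 5)*(t - 7*y)*(t + 4*y)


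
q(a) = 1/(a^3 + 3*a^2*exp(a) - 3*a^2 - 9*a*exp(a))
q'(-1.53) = -0.45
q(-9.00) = 0.00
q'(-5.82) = -0.00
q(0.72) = -0.09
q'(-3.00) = -0.02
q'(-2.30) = -0.05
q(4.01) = 0.00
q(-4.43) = -0.01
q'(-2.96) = -0.02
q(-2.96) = -0.02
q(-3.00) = -0.02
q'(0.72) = 0.18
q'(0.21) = 2.45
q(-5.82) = -0.00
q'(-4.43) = -0.00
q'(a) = (-3*a^2*exp(a) - 3*a^2 + 3*a*exp(a) + 6*a + 9*exp(a))/(a^3 + 3*a^2*exp(a) - 3*a^2 - 9*a*exp(a))^2 = 3*(-a^2*exp(a) - a^2 + a*exp(a) + 2*a + 3*exp(a))/(a^2*(a^2 + 3*a*exp(a) - 3*a - 9*exp(a))^2)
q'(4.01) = -0.00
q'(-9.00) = 0.00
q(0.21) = -0.44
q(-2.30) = -0.04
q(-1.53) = -0.16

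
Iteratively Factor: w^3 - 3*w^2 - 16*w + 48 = (w - 3)*(w^2 - 16) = (w - 3)*(w + 4)*(w - 4)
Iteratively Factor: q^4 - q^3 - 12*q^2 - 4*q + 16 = (q - 4)*(q^3 + 3*q^2 - 4) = (q - 4)*(q + 2)*(q^2 + q - 2) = (q - 4)*(q + 2)^2*(q - 1)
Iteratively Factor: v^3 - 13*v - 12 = (v + 3)*(v^2 - 3*v - 4) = (v - 4)*(v + 3)*(v + 1)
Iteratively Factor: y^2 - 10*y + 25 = (y - 5)*(y - 5)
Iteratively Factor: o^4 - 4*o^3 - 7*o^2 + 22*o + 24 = (o - 3)*(o^3 - o^2 - 10*o - 8) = (o - 4)*(o - 3)*(o^2 + 3*o + 2) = (o - 4)*(o - 3)*(o + 1)*(o + 2)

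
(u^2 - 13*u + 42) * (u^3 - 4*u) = u^5 - 13*u^4 + 38*u^3 + 52*u^2 - 168*u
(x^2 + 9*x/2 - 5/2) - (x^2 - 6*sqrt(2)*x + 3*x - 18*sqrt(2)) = 3*x/2 + 6*sqrt(2)*x - 5/2 + 18*sqrt(2)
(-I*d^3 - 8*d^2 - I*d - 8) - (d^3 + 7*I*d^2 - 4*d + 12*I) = -d^3 - I*d^3 - 8*d^2 - 7*I*d^2 + 4*d - I*d - 8 - 12*I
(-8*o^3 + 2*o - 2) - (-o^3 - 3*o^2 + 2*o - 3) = -7*o^3 + 3*o^2 + 1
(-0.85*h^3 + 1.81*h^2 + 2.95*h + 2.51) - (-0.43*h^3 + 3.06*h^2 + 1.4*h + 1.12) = -0.42*h^3 - 1.25*h^2 + 1.55*h + 1.39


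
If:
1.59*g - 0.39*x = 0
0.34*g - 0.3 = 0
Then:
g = 0.88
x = 3.60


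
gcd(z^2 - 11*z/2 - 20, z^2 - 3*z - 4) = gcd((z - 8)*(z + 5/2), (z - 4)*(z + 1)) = 1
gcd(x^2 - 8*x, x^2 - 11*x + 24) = x - 8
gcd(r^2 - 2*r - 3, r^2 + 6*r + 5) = r + 1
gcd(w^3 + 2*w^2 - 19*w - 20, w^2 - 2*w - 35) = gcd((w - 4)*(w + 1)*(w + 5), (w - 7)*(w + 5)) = w + 5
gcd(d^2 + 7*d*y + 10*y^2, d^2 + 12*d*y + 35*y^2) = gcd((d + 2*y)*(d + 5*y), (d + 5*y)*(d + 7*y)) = d + 5*y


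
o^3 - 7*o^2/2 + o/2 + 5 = (o - 5/2)*(o - 2)*(o + 1)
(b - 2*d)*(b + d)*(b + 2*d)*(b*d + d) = b^4*d + b^3*d^2 + b^3*d - 4*b^2*d^3 + b^2*d^2 - 4*b*d^4 - 4*b*d^3 - 4*d^4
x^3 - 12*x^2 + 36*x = x*(x - 6)^2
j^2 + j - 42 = (j - 6)*(j + 7)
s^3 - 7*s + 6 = (s - 2)*(s - 1)*(s + 3)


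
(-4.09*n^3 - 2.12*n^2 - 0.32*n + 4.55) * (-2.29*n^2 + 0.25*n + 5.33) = 9.3661*n^5 + 3.8323*n^4 - 21.5969*n^3 - 21.7991*n^2 - 0.5681*n + 24.2515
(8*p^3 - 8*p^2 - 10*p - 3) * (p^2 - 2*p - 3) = 8*p^5 - 24*p^4 - 18*p^3 + 41*p^2 + 36*p + 9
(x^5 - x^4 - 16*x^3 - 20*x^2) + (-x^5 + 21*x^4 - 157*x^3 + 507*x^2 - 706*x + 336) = 20*x^4 - 173*x^3 + 487*x^2 - 706*x + 336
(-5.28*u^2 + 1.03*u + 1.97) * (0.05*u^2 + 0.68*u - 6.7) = -0.264*u^4 - 3.5389*u^3 + 36.1749*u^2 - 5.5614*u - 13.199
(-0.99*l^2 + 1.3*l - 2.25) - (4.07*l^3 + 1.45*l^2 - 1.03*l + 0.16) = -4.07*l^3 - 2.44*l^2 + 2.33*l - 2.41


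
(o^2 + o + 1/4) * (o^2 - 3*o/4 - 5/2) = o^4 + o^3/4 - 3*o^2 - 43*o/16 - 5/8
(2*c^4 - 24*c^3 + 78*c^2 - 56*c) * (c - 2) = 2*c^5 - 28*c^4 + 126*c^3 - 212*c^2 + 112*c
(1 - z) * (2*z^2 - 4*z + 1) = -2*z^3 + 6*z^2 - 5*z + 1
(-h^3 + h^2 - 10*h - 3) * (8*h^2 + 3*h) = -8*h^5 + 5*h^4 - 77*h^3 - 54*h^2 - 9*h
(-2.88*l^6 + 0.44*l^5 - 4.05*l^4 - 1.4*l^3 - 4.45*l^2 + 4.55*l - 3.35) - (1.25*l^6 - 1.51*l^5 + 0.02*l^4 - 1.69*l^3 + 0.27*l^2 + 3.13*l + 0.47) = -4.13*l^6 + 1.95*l^5 - 4.07*l^4 + 0.29*l^3 - 4.72*l^2 + 1.42*l - 3.82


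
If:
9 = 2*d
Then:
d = 9/2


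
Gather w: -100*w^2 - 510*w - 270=-100*w^2 - 510*w - 270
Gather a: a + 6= a + 6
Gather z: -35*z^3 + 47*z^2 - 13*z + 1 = -35*z^3 + 47*z^2 - 13*z + 1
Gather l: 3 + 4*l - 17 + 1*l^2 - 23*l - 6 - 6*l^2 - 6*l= -5*l^2 - 25*l - 20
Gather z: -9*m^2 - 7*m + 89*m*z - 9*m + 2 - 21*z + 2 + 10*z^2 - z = -9*m^2 - 16*m + 10*z^2 + z*(89*m - 22) + 4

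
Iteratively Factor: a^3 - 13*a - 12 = (a + 3)*(a^2 - 3*a - 4) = (a + 1)*(a + 3)*(a - 4)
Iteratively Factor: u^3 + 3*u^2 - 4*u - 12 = (u - 2)*(u^2 + 5*u + 6) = (u - 2)*(u + 2)*(u + 3)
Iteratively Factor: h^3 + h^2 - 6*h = (h + 3)*(h^2 - 2*h) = (h - 2)*(h + 3)*(h)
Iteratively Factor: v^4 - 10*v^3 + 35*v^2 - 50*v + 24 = (v - 1)*(v^3 - 9*v^2 + 26*v - 24) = (v - 2)*(v - 1)*(v^2 - 7*v + 12) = (v - 3)*(v - 2)*(v - 1)*(v - 4)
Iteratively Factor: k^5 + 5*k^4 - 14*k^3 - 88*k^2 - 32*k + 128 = (k + 4)*(k^4 + k^3 - 18*k^2 - 16*k + 32) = (k + 4)^2*(k^3 - 3*k^2 - 6*k + 8) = (k - 1)*(k + 4)^2*(k^2 - 2*k - 8) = (k - 1)*(k + 2)*(k + 4)^2*(k - 4)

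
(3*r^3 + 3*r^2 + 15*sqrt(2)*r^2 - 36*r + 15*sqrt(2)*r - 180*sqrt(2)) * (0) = 0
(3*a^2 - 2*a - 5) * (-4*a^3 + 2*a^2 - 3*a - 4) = -12*a^5 + 14*a^4 + 7*a^3 - 16*a^2 + 23*a + 20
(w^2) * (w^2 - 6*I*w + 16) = w^4 - 6*I*w^3 + 16*w^2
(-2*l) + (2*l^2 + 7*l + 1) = 2*l^2 + 5*l + 1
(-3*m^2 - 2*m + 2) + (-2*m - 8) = -3*m^2 - 4*m - 6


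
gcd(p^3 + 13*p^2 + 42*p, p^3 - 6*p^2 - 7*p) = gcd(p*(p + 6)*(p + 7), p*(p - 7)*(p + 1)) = p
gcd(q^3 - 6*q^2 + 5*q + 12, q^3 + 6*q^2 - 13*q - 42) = q - 3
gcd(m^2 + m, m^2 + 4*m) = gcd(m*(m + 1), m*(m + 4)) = m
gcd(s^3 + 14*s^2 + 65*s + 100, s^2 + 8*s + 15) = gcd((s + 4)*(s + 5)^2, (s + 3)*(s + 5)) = s + 5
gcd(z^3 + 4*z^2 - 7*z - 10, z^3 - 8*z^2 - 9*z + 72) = 1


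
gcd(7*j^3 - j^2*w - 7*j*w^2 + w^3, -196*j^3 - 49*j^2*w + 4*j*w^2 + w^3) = -7*j + w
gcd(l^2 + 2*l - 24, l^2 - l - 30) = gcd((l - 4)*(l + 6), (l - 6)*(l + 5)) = 1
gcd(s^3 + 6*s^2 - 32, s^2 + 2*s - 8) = s^2 + 2*s - 8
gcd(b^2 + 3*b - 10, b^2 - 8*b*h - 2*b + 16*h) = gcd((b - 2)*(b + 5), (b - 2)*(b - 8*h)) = b - 2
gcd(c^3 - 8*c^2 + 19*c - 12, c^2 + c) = 1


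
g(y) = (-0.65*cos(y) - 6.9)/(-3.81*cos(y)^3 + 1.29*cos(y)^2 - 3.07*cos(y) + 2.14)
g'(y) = (-0.65*cos(y) - 6.9)*(-11.43*sin(y)*cos(y)^2 + 2.58*sin(y)*cos(y) - 3.07*sin(y))/(-3.81*cos(y)^3 + 1.29*cos(y)^2 - 3.07*cos(y) + 2.14)^2 + 0.65*sin(y)/(-3.81*cos(y)^3 + 1.29*cos(y)^2 - 3.07*cos(y) + 2.14)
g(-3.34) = -0.63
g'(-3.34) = 0.22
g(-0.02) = 2.19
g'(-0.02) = -0.15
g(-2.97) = -0.62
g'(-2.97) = -0.19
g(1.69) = -2.70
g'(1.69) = 4.00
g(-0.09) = 2.22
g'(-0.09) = -0.68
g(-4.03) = -1.17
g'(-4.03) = 1.61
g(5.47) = 12.31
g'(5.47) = -99.50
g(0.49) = 3.43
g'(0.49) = 7.02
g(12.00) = 4.09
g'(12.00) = -10.69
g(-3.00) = -0.62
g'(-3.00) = -0.15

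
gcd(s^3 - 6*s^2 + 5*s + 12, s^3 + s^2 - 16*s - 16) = s^2 - 3*s - 4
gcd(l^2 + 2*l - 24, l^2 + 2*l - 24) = l^2 + 2*l - 24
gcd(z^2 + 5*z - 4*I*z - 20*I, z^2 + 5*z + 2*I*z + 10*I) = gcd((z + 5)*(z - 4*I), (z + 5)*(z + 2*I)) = z + 5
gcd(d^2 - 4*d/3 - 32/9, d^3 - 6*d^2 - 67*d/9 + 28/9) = d + 4/3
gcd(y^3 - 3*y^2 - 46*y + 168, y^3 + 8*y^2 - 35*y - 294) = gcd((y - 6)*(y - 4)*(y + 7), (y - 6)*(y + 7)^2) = y^2 + y - 42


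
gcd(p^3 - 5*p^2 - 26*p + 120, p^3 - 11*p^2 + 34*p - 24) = p^2 - 10*p + 24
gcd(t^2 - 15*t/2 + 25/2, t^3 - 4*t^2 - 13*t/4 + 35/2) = t - 5/2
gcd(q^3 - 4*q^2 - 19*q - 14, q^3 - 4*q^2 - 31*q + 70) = q - 7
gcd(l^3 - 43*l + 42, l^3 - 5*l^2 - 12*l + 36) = l - 6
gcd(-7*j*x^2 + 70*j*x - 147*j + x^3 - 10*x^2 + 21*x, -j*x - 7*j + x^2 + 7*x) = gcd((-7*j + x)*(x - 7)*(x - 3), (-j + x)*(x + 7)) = 1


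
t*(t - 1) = t^2 - t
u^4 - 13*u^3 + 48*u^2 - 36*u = u*(u - 6)^2*(u - 1)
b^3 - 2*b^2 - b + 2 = (b - 2)*(b - 1)*(b + 1)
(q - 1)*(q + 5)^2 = q^3 + 9*q^2 + 15*q - 25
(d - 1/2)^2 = d^2 - d + 1/4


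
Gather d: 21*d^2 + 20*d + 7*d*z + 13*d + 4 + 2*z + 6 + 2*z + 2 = 21*d^2 + d*(7*z + 33) + 4*z + 12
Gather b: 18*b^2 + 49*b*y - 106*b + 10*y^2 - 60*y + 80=18*b^2 + b*(49*y - 106) + 10*y^2 - 60*y + 80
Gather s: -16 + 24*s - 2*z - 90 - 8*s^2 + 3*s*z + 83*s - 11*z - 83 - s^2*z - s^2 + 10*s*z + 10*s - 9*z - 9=s^2*(-z - 9) + s*(13*z + 117) - 22*z - 198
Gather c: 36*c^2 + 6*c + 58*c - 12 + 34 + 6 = 36*c^2 + 64*c + 28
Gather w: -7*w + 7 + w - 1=6 - 6*w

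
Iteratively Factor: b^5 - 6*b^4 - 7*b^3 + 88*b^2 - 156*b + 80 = (b - 1)*(b^4 - 5*b^3 - 12*b^2 + 76*b - 80) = (b - 2)*(b - 1)*(b^3 - 3*b^2 - 18*b + 40) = (b - 5)*(b - 2)*(b - 1)*(b^2 + 2*b - 8) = (b - 5)*(b - 2)*(b - 1)*(b + 4)*(b - 2)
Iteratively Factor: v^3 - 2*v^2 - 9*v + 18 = (v - 3)*(v^2 + v - 6) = (v - 3)*(v - 2)*(v + 3)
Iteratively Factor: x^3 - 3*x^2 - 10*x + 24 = (x - 4)*(x^2 + x - 6) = (x - 4)*(x + 3)*(x - 2)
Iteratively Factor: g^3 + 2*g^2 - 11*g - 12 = (g + 4)*(g^2 - 2*g - 3) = (g - 3)*(g + 4)*(g + 1)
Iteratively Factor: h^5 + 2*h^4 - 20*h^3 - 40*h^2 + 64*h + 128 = (h - 2)*(h^4 + 4*h^3 - 12*h^2 - 64*h - 64) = (h - 2)*(h + 2)*(h^3 + 2*h^2 - 16*h - 32) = (h - 2)*(h + 2)*(h + 4)*(h^2 - 2*h - 8) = (h - 4)*(h - 2)*(h + 2)*(h + 4)*(h + 2)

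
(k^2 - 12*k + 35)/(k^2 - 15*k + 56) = (k - 5)/(k - 8)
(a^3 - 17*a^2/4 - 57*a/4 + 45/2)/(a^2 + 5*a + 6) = (4*a^2 - 29*a + 30)/(4*(a + 2))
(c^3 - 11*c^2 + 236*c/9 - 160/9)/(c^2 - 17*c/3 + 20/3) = (3*c^2 - 28*c + 32)/(3*(c - 4))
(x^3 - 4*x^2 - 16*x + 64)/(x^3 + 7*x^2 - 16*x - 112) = (x - 4)/(x + 7)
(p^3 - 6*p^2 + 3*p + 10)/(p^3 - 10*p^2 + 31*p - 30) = (p + 1)/(p - 3)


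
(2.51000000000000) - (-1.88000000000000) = 4.39000000000000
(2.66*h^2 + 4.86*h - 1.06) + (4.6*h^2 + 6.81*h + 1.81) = 7.26*h^2 + 11.67*h + 0.75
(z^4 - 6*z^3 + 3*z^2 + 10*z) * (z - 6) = z^5 - 12*z^4 + 39*z^3 - 8*z^2 - 60*z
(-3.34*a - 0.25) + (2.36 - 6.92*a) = 2.11 - 10.26*a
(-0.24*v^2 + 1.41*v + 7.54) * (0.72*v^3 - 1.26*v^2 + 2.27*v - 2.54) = -0.1728*v^5 + 1.3176*v^4 + 3.1074*v^3 - 5.6901*v^2 + 13.5344*v - 19.1516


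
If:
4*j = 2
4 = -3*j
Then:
No Solution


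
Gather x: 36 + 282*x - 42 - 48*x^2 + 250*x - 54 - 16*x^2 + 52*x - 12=-64*x^2 + 584*x - 72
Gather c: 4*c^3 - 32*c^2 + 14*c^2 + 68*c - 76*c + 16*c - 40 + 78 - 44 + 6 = 4*c^3 - 18*c^2 + 8*c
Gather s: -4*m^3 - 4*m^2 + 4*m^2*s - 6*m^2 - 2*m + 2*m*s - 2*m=-4*m^3 - 10*m^2 - 4*m + s*(4*m^2 + 2*m)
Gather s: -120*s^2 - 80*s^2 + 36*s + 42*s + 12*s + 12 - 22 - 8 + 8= -200*s^2 + 90*s - 10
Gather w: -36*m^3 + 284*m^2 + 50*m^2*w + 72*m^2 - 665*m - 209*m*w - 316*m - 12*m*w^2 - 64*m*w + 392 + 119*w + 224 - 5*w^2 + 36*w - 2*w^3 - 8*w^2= -36*m^3 + 356*m^2 - 981*m - 2*w^3 + w^2*(-12*m - 13) + w*(50*m^2 - 273*m + 155) + 616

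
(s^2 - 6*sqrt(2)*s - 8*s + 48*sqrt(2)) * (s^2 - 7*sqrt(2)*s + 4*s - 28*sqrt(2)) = s^4 - 13*sqrt(2)*s^3 - 4*s^3 + 52*s^2 + 52*sqrt(2)*s^2 - 336*s + 416*sqrt(2)*s - 2688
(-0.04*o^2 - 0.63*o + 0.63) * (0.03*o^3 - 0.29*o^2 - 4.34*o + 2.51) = -0.0012*o^5 - 0.0073*o^4 + 0.3752*o^3 + 2.4511*o^2 - 4.3155*o + 1.5813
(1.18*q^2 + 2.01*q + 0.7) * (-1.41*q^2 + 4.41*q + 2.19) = -1.6638*q^4 + 2.3697*q^3 + 10.4613*q^2 + 7.4889*q + 1.533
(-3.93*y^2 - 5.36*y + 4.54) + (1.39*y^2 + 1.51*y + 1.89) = -2.54*y^2 - 3.85*y + 6.43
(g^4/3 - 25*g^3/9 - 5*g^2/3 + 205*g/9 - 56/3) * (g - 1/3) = g^5/3 - 26*g^4/9 - 20*g^3/27 + 70*g^2/3 - 709*g/27 + 56/9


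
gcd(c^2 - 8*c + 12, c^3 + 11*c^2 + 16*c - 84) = c - 2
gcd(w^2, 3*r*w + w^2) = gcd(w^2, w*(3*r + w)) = w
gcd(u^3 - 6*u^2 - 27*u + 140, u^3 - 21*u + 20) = u^2 + u - 20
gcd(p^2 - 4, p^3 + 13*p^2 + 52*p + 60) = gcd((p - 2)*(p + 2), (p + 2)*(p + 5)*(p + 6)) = p + 2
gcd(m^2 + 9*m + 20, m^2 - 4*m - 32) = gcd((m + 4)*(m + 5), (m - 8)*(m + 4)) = m + 4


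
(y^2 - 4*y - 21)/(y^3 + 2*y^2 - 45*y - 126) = 1/(y + 6)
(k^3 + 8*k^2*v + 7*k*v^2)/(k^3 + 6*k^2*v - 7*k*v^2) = (-k - v)/(-k + v)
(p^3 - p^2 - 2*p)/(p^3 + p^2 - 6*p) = (p + 1)/(p + 3)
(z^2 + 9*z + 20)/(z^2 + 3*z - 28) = (z^2 + 9*z + 20)/(z^2 + 3*z - 28)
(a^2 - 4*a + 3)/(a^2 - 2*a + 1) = (a - 3)/(a - 1)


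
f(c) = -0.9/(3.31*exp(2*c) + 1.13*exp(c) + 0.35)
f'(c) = -0.9*(-6.62*exp(2*c) - 1.13*exp(c))/(3.31*exp(2*c) + 1.13*exp(c) + 0.35)^2 = (5.958*exp(c) + 1.017)*exp(c)/(3.31*exp(2*c) + 1.13*exp(c) + 0.35)^2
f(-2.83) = -2.10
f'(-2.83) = 0.44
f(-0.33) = -0.31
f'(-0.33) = 0.46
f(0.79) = -0.05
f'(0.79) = 0.09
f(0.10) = -0.16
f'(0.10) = 0.26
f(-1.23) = -0.93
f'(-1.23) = 0.87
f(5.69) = -0.00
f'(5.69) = 0.00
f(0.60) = -0.07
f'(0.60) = 0.12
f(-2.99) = -2.17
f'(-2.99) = 0.38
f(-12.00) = -2.57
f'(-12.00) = 0.00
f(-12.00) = -2.57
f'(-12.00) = 0.00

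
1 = 1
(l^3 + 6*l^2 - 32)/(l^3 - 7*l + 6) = (l^2 + 8*l + 16)/(l^2 + 2*l - 3)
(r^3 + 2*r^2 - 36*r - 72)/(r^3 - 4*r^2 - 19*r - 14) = (r^2 - 36)/(r^2 - 6*r - 7)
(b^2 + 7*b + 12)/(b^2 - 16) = (b + 3)/(b - 4)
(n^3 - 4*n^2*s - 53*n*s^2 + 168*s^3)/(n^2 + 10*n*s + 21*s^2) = (n^2 - 11*n*s + 24*s^2)/(n + 3*s)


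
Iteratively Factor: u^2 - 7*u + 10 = (u - 5)*(u - 2)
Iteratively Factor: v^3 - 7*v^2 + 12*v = (v - 3)*(v^2 - 4*v) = v*(v - 3)*(v - 4)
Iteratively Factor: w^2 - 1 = (w + 1)*(w - 1)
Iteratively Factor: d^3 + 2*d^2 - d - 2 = (d + 1)*(d^2 + d - 2) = (d - 1)*(d + 1)*(d + 2)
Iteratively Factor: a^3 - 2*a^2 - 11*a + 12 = (a - 1)*(a^2 - a - 12) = (a - 4)*(a - 1)*(a + 3)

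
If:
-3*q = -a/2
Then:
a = 6*q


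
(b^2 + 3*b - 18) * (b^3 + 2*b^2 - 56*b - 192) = b^5 + 5*b^4 - 68*b^3 - 396*b^2 + 432*b + 3456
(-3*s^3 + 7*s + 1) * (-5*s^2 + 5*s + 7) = 15*s^5 - 15*s^4 - 56*s^3 + 30*s^2 + 54*s + 7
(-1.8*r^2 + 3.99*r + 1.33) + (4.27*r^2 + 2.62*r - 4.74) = 2.47*r^2 + 6.61*r - 3.41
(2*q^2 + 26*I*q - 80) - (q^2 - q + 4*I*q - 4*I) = q^2 + q + 22*I*q - 80 + 4*I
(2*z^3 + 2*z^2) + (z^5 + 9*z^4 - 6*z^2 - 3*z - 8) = z^5 + 9*z^4 + 2*z^3 - 4*z^2 - 3*z - 8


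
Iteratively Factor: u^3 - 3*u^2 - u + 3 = (u + 1)*(u^2 - 4*u + 3) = (u - 3)*(u + 1)*(u - 1)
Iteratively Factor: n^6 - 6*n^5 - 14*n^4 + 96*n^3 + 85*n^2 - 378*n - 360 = (n + 2)*(n^5 - 8*n^4 + 2*n^3 + 92*n^2 - 99*n - 180) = (n + 1)*(n + 2)*(n^4 - 9*n^3 + 11*n^2 + 81*n - 180) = (n - 4)*(n + 1)*(n + 2)*(n^3 - 5*n^2 - 9*n + 45) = (n - 4)*(n + 1)*(n + 2)*(n + 3)*(n^2 - 8*n + 15) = (n - 5)*(n - 4)*(n + 1)*(n + 2)*(n + 3)*(n - 3)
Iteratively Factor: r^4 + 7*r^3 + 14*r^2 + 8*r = (r)*(r^3 + 7*r^2 + 14*r + 8) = r*(r + 1)*(r^2 + 6*r + 8) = r*(r + 1)*(r + 2)*(r + 4)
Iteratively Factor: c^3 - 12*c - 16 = (c + 2)*(c^2 - 2*c - 8) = (c - 4)*(c + 2)*(c + 2)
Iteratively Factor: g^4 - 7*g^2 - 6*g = (g + 1)*(g^3 - g^2 - 6*g) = g*(g + 1)*(g^2 - g - 6) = g*(g - 3)*(g + 1)*(g + 2)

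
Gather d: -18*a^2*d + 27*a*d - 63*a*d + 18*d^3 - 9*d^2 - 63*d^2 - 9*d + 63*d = 18*d^3 - 72*d^2 + d*(-18*a^2 - 36*a + 54)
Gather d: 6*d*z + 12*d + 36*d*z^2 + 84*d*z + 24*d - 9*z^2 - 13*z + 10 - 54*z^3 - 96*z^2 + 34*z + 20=d*(36*z^2 + 90*z + 36) - 54*z^3 - 105*z^2 + 21*z + 30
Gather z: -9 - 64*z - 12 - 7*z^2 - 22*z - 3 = -7*z^2 - 86*z - 24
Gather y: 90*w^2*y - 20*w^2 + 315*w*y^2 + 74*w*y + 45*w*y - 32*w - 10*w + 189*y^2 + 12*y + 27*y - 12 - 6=-20*w^2 - 42*w + y^2*(315*w + 189) + y*(90*w^2 + 119*w + 39) - 18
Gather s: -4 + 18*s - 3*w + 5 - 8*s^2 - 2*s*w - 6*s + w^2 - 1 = -8*s^2 + s*(12 - 2*w) + w^2 - 3*w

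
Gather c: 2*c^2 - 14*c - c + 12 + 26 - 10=2*c^2 - 15*c + 28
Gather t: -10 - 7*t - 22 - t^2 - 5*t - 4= -t^2 - 12*t - 36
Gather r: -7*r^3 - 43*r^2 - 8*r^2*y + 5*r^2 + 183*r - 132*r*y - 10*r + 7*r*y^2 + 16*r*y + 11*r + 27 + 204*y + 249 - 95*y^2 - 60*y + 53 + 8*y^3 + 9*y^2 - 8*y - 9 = -7*r^3 + r^2*(-8*y - 38) + r*(7*y^2 - 116*y + 184) + 8*y^3 - 86*y^2 + 136*y + 320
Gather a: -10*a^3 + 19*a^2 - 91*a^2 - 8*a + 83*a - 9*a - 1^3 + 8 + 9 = -10*a^3 - 72*a^2 + 66*a + 16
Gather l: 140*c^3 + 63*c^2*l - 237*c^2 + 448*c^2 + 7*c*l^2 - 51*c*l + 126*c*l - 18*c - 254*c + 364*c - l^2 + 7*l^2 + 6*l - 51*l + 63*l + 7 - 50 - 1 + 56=140*c^3 + 211*c^2 + 92*c + l^2*(7*c + 6) + l*(63*c^2 + 75*c + 18) + 12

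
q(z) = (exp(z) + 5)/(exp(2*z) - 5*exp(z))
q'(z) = (exp(z) + 5)*(-2*exp(2*z) + 5*exp(z))/(exp(2*z) - 5*exp(z))^2 + exp(z)/(exp(2*z) - 5*exp(z)) = (-exp(2*z) - 10*exp(z) + 25)*exp(-z)/(exp(2*z) - 10*exp(z) + 25)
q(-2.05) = -8.18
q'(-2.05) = 7.76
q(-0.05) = -1.55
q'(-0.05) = 0.94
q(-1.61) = -5.42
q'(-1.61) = 4.99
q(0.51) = -1.20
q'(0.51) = 0.30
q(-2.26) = -9.99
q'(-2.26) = 9.57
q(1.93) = 0.91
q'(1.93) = -3.71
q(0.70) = -1.17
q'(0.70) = 0.04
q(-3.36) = -29.19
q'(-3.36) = 28.79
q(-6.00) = -403.83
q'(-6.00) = 403.43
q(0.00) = -1.50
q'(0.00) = 0.88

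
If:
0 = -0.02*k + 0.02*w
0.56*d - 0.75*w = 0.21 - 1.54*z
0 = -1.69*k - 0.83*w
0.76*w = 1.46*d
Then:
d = 0.00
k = 0.00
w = 0.00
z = 0.14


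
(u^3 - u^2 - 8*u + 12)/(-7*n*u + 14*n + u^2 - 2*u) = (u^2 + u - 6)/(-7*n + u)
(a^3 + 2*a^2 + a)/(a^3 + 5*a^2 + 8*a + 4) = a*(a + 1)/(a^2 + 4*a + 4)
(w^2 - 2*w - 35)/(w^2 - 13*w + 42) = (w + 5)/(w - 6)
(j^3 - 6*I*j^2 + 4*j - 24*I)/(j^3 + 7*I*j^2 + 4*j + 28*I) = (j - 6*I)/(j + 7*I)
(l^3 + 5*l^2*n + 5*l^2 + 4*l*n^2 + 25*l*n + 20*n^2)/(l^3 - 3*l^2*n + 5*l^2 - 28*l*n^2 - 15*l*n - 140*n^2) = (l + n)/(l - 7*n)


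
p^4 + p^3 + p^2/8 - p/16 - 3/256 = (p - 1/4)*(p + 1/4)^2*(p + 3/4)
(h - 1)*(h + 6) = h^2 + 5*h - 6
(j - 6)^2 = j^2 - 12*j + 36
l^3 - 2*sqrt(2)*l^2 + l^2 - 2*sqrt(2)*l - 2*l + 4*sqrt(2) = (l - 1)*(l + 2)*(l - 2*sqrt(2))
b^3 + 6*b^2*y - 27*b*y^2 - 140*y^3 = (b - 5*y)*(b + 4*y)*(b + 7*y)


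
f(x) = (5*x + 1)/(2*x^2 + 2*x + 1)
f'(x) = (-4*x - 2)*(5*x + 1)/(2*x^2 + 2*x + 1)^2 + 5/(2*x^2 + 2*x + 1)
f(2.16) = 0.81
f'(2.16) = -0.24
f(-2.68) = -1.24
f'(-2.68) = -0.58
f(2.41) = 0.75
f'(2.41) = -0.21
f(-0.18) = 0.14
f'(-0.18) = 6.84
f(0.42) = 1.41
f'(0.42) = -0.09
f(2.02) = 0.84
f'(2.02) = -0.26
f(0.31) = 1.41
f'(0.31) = 0.24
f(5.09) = 0.42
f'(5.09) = -0.07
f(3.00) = 0.64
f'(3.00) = -0.16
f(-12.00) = -0.22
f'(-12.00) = -0.02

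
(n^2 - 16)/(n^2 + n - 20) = (n + 4)/(n + 5)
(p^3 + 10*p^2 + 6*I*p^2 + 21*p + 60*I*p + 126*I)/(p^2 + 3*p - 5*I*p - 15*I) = (p^2 + p*(7 + 6*I) + 42*I)/(p - 5*I)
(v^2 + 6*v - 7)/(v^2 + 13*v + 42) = (v - 1)/(v + 6)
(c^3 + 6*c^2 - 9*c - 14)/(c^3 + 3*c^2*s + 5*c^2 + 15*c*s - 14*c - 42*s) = (c + 1)/(c + 3*s)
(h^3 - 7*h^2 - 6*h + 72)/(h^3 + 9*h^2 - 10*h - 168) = (h^2 - 3*h - 18)/(h^2 + 13*h + 42)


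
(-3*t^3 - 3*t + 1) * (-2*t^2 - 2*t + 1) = 6*t^5 + 6*t^4 + 3*t^3 + 4*t^2 - 5*t + 1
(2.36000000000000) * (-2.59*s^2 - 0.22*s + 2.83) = -6.1124*s^2 - 0.5192*s + 6.6788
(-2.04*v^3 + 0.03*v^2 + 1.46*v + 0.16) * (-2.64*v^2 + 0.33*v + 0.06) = 5.3856*v^5 - 0.7524*v^4 - 3.9669*v^3 + 0.0612*v^2 + 0.1404*v + 0.0096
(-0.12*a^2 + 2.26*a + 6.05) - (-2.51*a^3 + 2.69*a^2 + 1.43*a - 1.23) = 2.51*a^3 - 2.81*a^2 + 0.83*a + 7.28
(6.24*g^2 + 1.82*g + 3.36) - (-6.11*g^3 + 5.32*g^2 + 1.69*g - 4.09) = 6.11*g^3 + 0.92*g^2 + 0.13*g + 7.45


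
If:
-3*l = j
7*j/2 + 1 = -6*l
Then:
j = -2/3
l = 2/9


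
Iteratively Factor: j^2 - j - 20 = (j + 4)*(j - 5)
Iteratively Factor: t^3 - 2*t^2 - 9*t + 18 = (t - 3)*(t^2 + t - 6) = (t - 3)*(t + 3)*(t - 2)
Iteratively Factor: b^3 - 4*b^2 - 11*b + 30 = (b - 2)*(b^2 - 2*b - 15) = (b - 5)*(b - 2)*(b + 3)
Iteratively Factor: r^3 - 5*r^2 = (r)*(r^2 - 5*r) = r^2*(r - 5)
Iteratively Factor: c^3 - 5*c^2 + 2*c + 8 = (c + 1)*(c^2 - 6*c + 8) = (c - 4)*(c + 1)*(c - 2)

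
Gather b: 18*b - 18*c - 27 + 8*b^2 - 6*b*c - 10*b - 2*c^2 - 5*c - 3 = 8*b^2 + b*(8 - 6*c) - 2*c^2 - 23*c - 30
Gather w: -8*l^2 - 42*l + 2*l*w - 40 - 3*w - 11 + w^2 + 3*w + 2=-8*l^2 + 2*l*w - 42*l + w^2 - 49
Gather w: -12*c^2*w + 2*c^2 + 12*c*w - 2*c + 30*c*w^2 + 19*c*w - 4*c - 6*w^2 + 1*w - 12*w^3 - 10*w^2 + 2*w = 2*c^2 - 6*c - 12*w^3 + w^2*(30*c - 16) + w*(-12*c^2 + 31*c + 3)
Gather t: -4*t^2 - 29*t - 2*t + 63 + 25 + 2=-4*t^2 - 31*t + 90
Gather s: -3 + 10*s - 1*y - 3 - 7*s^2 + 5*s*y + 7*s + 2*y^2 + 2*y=-7*s^2 + s*(5*y + 17) + 2*y^2 + y - 6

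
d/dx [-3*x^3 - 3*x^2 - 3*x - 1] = -9*x^2 - 6*x - 3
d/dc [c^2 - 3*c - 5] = 2*c - 3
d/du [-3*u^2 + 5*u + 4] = 5 - 6*u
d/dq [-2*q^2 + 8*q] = 8 - 4*q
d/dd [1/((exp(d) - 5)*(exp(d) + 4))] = (1 - 2*exp(d))*exp(d)/(exp(4*d) - 2*exp(3*d) - 39*exp(2*d) + 40*exp(d) + 400)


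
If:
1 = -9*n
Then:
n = -1/9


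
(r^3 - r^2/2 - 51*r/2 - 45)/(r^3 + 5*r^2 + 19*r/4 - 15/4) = 2*(r - 6)/(2*r - 1)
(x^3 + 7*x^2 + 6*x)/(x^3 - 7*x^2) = (x^2 + 7*x + 6)/(x*(x - 7))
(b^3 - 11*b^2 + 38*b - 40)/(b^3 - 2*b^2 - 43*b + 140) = (b - 2)/(b + 7)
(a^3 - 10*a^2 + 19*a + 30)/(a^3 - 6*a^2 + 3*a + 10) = (a - 6)/(a - 2)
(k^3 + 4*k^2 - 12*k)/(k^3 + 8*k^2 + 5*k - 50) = k*(k + 6)/(k^2 + 10*k + 25)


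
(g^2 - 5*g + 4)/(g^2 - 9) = (g^2 - 5*g + 4)/(g^2 - 9)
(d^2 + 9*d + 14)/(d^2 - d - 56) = (d + 2)/(d - 8)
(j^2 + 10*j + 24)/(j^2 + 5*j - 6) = (j + 4)/(j - 1)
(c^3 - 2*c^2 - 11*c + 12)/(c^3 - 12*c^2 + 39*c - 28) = (c + 3)/(c - 7)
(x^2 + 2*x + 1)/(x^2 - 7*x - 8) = (x + 1)/(x - 8)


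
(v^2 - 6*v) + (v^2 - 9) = 2*v^2 - 6*v - 9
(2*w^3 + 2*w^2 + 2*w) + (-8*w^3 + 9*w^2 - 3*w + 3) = -6*w^3 + 11*w^2 - w + 3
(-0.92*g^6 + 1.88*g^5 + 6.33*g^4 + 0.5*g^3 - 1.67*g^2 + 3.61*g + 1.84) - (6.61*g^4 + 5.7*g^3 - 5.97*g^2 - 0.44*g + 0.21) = -0.92*g^6 + 1.88*g^5 - 0.28*g^4 - 5.2*g^3 + 4.3*g^2 + 4.05*g + 1.63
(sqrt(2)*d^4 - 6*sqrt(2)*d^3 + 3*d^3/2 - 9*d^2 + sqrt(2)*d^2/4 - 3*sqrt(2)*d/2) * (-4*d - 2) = -4*sqrt(2)*d^5 - 6*d^4 + 22*sqrt(2)*d^4 + 11*sqrt(2)*d^3 + 33*d^3 + 11*sqrt(2)*d^2/2 + 18*d^2 + 3*sqrt(2)*d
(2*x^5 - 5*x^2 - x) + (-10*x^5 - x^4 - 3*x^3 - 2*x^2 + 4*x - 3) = -8*x^5 - x^4 - 3*x^3 - 7*x^2 + 3*x - 3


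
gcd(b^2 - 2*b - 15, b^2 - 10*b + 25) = b - 5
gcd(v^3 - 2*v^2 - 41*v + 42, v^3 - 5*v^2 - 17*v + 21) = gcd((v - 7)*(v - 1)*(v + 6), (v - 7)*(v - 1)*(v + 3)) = v^2 - 8*v + 7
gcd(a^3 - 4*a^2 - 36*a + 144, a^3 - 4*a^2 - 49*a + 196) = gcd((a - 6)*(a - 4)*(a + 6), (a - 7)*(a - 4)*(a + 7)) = a - 4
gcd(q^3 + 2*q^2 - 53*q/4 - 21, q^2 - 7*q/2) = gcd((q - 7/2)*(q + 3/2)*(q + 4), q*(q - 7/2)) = q - 7/2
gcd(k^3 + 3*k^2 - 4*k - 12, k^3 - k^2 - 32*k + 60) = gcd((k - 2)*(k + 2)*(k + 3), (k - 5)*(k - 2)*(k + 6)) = k - 2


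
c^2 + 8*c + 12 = (c + 2)*(c + 6)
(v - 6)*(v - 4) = v^2 - 10*v + 24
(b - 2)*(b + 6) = b^2 + 4*b - 12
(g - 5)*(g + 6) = g^2 + g - 30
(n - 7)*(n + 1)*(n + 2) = n^3 - 4*n^2 - 19*n - 14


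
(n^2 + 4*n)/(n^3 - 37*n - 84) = n/(n^2 - 4*n - 21)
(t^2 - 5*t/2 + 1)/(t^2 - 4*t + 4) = (t - 1/2)/(t - 2)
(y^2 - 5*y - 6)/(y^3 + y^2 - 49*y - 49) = (y - 6)/(y^2 - 49)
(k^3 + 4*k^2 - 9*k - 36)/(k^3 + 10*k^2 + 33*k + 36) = (k - 3)/(k + 3)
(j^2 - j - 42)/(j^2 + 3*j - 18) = (j - 7)/(j - 3)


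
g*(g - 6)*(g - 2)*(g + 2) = g^4 - 6*g^3 - 4*g^2 + 24*g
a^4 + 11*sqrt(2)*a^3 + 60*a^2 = a^2*(a + 5*sqrt(2))*(a + 6*sqrt(2))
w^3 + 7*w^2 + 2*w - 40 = (w - 2)*(w + 4)*(w + 5)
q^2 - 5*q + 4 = (q - 4)*(q - 1)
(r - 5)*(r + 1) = r^2 - 4*r - 5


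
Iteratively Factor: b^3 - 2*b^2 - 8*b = (b - 4)*(b^2 + 2*b) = (b - 4)*(b + 2)*(b)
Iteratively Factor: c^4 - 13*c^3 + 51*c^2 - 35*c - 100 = (c - 4)*(c^3 - 9*c^2 + 15*c + 25) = (c - 5)*(c - 4)*(c^2 - 4*c - 5) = (c - 5)*(c - 4)*(c + 1)*(c - 5)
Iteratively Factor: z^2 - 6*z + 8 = (z - 2)*(z - 4)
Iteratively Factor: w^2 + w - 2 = (w + 2)*(w - 1)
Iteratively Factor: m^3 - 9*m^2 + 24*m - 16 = (m - 4)*(m^2 - 5*m + 4) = (m - 4)*(m - 1)*(m - 4)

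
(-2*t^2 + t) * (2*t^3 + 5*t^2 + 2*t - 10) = -4*t^5 - 8*t^4 + t^3 + 22*t^2 - 10*t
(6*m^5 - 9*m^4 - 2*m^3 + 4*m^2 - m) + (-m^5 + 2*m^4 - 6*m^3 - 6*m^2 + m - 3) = 5*m^5 - 7*m^4 - 8*m^3 - 2*m^2 - 3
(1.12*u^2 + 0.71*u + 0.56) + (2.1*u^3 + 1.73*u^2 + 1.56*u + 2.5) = 2.1*u^3 + 2.85*u^2 + 2.27*u + 3.06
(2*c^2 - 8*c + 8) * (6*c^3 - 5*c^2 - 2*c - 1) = 12*c^5 - 58*c^4 + 84*c^3 - 26*c^2 - 8*c - 8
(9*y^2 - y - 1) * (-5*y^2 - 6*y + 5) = -45*y^4 - 49*y^3 + 56*y^2 + y - 5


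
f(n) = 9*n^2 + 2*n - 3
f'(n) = 18*n + 2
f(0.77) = 3.88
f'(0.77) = 15.86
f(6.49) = 389.06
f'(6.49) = 118.82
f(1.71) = 26.74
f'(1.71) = 32.78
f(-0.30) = -2.79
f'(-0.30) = -3.40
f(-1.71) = 19.90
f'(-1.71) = -28.78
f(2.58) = 62.07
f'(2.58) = 48.44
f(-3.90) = 126.09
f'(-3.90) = -68.20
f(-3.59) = 105.81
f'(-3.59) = -62.62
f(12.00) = 1317.00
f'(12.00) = 218.00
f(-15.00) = 1992.00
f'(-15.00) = -268.00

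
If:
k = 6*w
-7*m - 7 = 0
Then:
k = 6*w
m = -1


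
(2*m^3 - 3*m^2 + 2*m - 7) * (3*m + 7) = 6*m^4 + 5*m^3 - 15*m^2 - 7*m - 49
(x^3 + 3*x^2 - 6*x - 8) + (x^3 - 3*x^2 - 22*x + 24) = 2*x^3 - 28*x + 16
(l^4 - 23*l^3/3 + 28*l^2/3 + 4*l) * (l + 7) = l^5 - 2*l^4/3 - 133*l^3/3 + 208*l^2/3 + 28*l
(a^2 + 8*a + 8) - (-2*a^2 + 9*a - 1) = 3*a^2 - a + 9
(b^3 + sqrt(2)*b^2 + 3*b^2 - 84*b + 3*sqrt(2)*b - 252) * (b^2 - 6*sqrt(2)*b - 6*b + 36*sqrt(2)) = b^5 - 5*sqrt(2)*b^4 - 3*b^4 - 114*b^3 + 15*sqrt(2)*b^3 + 288*b^2 + 594*sqrt(2)*b^2 - 1512*sqrt(2)*b + 1728*b - 9072*sqrt(2)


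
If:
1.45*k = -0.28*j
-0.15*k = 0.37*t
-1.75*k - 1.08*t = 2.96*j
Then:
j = 0.00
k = 0.00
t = 0.00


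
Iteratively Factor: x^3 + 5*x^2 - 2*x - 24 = (x + 4)*(x^2 + x - 6) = (x + 3)*(x + 4)*(x - 2)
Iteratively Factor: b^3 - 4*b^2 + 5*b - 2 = (b - 1)*(b^2 - 3*b + 2) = (b - 1)^2*(b - 2)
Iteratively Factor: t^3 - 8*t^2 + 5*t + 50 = (t - 5)*(t^2 - 3*t - 10) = (t - 5)*(t + 2)*(t - 5)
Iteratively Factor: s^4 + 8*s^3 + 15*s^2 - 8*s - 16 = (s + 1)*(s^3 + 7*s^2 + 8*s - 16) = (s - 1)*(s + 1)*(s^2 + 8*s + 16) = (s - 1)*(s + 1)*(s + 4)*(s + 4)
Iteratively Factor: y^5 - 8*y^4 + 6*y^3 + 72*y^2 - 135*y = (y + 3)*(y^4 - 11*y^3 + 39*y^2 - 45*y) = y*(y + 3)*(y^3 - 11*y^2 + 39*y - 45) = y*(y - 3)*(y + 3)*(y^2 - 8*y + 15) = y*(y - 3)^2*(y + 3)*(y - 5)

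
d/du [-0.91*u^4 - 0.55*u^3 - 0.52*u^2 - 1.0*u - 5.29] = -3.64*u^3 - 1.65*u^2 - 1.04*u - 1.0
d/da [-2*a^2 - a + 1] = -4*a - 1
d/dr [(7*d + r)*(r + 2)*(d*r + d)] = d*(14*d*r + 21*d + 3*r^2 + 6*r + 2)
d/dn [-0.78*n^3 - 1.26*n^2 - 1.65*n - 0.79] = -2.34*n^2 - 2.52*n - 1.65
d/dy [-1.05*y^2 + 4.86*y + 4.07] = 4.86 - 2.1*y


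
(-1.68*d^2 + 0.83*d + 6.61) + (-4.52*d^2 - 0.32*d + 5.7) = -6.2*d^2 + 0.51*d + 12.31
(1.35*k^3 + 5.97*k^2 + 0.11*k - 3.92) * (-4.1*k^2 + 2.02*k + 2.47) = -5.535*k^5 - 21.75*k^4 + 14.9429*k^3 + 31.0401*k^2 - 7.6467*k - 9.6824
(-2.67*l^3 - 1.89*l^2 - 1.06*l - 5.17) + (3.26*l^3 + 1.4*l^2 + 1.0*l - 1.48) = 0.59*l^3 - 0.49*l^2 - 0.0600000000000001*l - 6.65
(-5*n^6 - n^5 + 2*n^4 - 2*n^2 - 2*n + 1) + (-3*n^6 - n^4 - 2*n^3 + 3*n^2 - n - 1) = -8*n^6 - n^5 + n^4 - 2*n^3 + n^2 - 3*n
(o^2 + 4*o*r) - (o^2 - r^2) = 4*o*r + r^2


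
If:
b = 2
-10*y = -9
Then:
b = 2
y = 9/10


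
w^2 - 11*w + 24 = (w - 8)*(w - 3)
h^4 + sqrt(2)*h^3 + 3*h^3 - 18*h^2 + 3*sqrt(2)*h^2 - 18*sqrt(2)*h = h*(h - 3)*(h + 6)*(h + sqrt(2))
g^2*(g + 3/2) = g^3 + 3*g^2/2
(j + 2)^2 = j^2 + 4*j + 4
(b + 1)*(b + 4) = b^2 + 5*b + 4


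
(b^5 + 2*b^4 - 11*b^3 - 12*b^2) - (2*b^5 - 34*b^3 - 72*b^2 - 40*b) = -b^5 + 2*b^4 + 23*b^3 + 60*b^2 + 40*b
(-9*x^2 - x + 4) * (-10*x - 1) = 90*x^3 + 19*x^2 - 39*x - 4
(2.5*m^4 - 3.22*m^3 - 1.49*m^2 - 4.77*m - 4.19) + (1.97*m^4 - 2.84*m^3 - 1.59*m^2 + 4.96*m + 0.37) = 4.47*m^4 - 6.06*m^3 - 3.08*m^2 + 0.19*m - 3.82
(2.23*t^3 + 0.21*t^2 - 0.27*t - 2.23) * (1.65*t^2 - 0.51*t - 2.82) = 3.6795*t^5 - 0.7908*t^4 - 6.8412*t^3 - 4.134*t^2 + 1.8987*t + 6.2886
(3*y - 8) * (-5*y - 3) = -15*y^2 + 31*y + 24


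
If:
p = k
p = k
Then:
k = p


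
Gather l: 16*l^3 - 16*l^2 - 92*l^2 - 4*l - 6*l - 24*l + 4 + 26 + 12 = 16*l^3 - 108*l^2 - 34*l + 42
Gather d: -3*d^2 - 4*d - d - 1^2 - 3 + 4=-3*d^2 - 5*d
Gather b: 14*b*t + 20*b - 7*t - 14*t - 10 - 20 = b*(14*t + 20) - 21*t - 30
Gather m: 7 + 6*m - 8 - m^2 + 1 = -m^2 + 6*m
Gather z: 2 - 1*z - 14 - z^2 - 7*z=-z^2 - 8*z - 12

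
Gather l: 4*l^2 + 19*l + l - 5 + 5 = 4*l^2 + 20*l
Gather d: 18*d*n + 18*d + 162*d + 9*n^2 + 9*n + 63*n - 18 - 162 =d*(18*n + 180) + 9*n^2 + 72*n - 180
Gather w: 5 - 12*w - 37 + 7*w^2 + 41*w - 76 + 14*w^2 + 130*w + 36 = 21*w^2 + 159*w - 72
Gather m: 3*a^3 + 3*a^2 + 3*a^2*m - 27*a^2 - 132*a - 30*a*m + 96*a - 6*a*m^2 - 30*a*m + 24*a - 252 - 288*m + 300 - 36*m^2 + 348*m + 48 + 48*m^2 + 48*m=3*a^3 - 24*a^2 - 12*a + m^2*(12 - 6*a) + m*(3*a^2 - 60*a + 108) + 96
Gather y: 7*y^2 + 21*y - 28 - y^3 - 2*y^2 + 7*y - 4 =-y^3 + 5*y^2 + 28*y - 32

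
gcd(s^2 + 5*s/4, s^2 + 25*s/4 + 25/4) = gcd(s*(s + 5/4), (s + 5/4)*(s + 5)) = s + 5/4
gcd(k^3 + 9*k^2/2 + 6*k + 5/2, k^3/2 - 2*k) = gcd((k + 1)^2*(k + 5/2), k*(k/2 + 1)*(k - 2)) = 1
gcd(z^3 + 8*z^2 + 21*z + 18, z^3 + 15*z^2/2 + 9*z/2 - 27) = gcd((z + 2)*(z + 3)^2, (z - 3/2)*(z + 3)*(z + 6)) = z + 3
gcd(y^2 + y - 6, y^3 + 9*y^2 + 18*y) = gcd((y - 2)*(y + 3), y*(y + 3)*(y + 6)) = y + 3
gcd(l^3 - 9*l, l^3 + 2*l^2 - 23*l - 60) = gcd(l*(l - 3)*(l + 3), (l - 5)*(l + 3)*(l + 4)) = l + 3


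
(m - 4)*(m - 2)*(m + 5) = m^3 - m^2 - 22*m + 40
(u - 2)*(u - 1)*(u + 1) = u^3 - 2*u^2 - u + 2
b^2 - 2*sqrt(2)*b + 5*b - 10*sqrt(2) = (b + 5)*(b - 2*sqrt(2))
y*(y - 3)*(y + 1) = y^3 - 2*y^2 - 3*y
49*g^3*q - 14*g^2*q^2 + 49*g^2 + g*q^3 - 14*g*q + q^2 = (-7*g + q)^2*(g*q + 1)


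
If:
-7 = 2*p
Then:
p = -7/2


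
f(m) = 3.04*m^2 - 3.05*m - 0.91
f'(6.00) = 33.43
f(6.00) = 90.23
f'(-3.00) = -21.29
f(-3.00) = 35.60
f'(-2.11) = -15.88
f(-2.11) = 19.06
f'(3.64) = 19.08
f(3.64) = 28.27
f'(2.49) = 12.09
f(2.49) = 10.34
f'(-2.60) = -18.86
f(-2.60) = 27.57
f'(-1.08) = -9.62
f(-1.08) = 5.93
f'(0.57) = 0.42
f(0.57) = -1.66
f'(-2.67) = -19.28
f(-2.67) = 28.91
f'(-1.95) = -14.91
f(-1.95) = 16.60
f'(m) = 6.08*m - 3.05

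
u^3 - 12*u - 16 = (u - 4)*(u + 2)^2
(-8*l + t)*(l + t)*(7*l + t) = -56*l^3 - 57*l^2*t + t^3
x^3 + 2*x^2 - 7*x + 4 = (x - 1)^2*(x + 4)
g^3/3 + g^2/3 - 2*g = g*(g/3 + 1)*(g - 2)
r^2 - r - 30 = (r - 6)*(r + 5)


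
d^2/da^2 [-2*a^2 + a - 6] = -4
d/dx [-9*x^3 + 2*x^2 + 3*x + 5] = -27*x^2 + 4*x + 3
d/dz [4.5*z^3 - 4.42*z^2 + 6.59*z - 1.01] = 13.5*z^2 - 8.84*z + 6.59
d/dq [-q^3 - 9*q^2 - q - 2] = -3*q^2 - 18*q - 1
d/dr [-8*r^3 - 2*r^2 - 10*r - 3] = -24*r^2 - 4*r - 10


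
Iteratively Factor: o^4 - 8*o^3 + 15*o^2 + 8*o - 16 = (o - 4)*(o^3 - 4*o^2 - o + 4) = (o - 4)*(o + 1)*(o^2 - 5*o + 4) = (o - 4)^2*(o + 1)*(o - 1)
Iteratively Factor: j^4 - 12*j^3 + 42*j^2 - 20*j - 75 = (j - 5)*(j^3 - 7*j^2 + 7*j + 15) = (j - 5)^2*(j^2 - 2*j - 3) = (j - 5)^2*(j - 3)*(j + 1)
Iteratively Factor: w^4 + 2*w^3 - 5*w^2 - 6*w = (w - 2)*(w^3 + 4*w^2 + 3*w) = w*(w - 2)*(w^2 + 4*w + 3) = w*(w - 2)*(w + 3)*(w + 1)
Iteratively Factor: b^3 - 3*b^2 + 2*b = (b - 1)*(b^2 - 2*b) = b*(b - 1)*(b - 2)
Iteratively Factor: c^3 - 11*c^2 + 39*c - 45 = (c - 3)*(c^2 - 8*c + 15) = (c - 3)^2*(c - 5)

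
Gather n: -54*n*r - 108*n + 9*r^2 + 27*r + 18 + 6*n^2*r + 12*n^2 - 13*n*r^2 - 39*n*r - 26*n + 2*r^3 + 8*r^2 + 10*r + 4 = n^2*(6*r + 12) + n*(-13*r^2 - 93*r - 134) + 2*r^3 + 17*r^2 + 37*r + 22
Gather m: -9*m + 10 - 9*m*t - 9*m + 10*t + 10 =m*(-9*t - 18) + 10*t + 20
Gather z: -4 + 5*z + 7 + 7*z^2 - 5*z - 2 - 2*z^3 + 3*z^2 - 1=-2*z^3 + 10*z^2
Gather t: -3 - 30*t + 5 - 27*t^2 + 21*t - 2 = -27*t^2 - 9*t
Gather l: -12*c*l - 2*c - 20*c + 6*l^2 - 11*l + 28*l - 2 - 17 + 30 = -22*c + 6*l^2 + l*(17 - 12*c) + 11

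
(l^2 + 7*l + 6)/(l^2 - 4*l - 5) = (l + 6)/(l - 5)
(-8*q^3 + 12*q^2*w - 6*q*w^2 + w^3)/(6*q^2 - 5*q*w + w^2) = (-4*q^2 + 4*q*w - w^2)/(3*q - w)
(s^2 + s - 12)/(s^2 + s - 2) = (s^2 + s - 12)/(s^2 + s - 2)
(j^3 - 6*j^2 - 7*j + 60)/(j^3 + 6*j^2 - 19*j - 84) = (j - 5)/(j + 7)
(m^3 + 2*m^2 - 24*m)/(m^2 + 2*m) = (m^2 + 2*m - 24)/(m + 2)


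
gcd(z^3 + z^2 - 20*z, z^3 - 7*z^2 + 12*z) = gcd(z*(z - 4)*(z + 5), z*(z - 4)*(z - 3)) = z^2 - 4*z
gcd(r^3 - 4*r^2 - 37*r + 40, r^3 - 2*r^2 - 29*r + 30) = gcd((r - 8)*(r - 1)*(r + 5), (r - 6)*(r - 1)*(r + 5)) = r^2 + 4*r - 5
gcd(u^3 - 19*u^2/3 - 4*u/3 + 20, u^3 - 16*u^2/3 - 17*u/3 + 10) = u^2 - 13*u/3 - 10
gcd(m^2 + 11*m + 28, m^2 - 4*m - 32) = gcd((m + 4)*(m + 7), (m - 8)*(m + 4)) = m + 4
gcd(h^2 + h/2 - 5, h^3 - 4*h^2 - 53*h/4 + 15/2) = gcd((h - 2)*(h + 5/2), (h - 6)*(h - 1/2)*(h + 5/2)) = h + 5/2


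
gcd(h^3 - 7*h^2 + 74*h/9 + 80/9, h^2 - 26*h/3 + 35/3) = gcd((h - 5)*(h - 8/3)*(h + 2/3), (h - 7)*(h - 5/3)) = 1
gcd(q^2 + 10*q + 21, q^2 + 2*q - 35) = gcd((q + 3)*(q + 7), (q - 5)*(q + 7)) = q + 7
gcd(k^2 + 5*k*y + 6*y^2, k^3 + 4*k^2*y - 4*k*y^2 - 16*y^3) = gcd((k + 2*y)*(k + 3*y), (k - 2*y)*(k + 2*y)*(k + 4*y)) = k + 2*y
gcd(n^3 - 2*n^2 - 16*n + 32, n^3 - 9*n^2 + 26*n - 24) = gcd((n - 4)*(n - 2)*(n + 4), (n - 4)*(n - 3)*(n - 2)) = n^2 - 6*n + 8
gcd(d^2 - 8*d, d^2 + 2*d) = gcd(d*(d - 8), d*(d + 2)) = d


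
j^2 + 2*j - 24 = (j - 4)*(j + 6)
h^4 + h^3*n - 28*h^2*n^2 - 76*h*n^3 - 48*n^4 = (h - 6*n)*(h + n)*(h + 2*n)*(h + 4*n)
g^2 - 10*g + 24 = (g - 6)*(g - 4)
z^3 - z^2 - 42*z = z*(z - 7)*(z + 6)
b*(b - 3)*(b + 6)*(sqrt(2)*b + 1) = sqrt(2)*b^4 + b^3 + 3*sqrt(2)*b^3 - 18*sqrt(2)*b^2 + 3*b^2 - 18*b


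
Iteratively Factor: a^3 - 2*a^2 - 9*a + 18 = (a - 2)*(a^2 - 9) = (a - 2)*(a + 3)*(a - 3)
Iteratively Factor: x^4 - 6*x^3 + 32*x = (x)*(x^3 - 6*x^2 + 32) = x*(x - 4)*(x^2 - 2*x - 8) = x*(x - 4)*(x + 2)*(x - 4)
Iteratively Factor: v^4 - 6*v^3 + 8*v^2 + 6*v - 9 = (v - 3)*(v^3 - 3*v^2 - v + 3) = (v - 3)*(v + 1)*(v^2 - 4*v + 3) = (v - 3)^2*(v + 1)*(v - 1)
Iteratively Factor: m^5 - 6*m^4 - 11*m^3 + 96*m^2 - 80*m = (m - 4)*(m^4 - 2*m^3 - 19*m^2 + 20*m) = (m - 4)*(m + 4)*(m^3 - 6*m^2 + 5*m) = (m - 4)*(m - 1)*(m + 4)*(m^2 - 5*m) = (m - 5)*(m - 4)*(m - 1)*(m + 4)*(m)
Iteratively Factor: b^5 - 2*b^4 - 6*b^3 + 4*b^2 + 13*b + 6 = (b - 3)*(b^4 + b^3 - 3*b^2 - 5*b - 2) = (b - 3)*(b + 1)*(b^3 - 3*b - 2) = (b - 3)*(b + 1)^2*(b^2 - b - 2) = (b - 3)*(b + 1)^3*(b - 2)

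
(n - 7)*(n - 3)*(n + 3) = n^3 - 7*n^2 - 9*n + 63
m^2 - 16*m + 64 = (m - 8)^2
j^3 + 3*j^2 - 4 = (j - 1)*(j + 2)^2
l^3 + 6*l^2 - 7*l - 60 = (l - 3)*(l + 4)*(l + 5)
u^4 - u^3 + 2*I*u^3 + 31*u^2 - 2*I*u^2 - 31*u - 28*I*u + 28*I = (u - 1)*(u - 4*I)*(u - I)*(u + 7*I)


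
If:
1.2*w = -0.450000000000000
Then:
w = -0.38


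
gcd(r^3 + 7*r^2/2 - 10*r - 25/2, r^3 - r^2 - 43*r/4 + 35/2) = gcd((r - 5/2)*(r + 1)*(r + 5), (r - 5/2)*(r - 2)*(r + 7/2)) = r - 5/2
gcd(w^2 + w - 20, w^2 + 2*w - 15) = w + 5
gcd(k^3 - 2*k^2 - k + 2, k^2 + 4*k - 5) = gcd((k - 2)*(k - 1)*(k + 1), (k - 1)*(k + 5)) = k - 1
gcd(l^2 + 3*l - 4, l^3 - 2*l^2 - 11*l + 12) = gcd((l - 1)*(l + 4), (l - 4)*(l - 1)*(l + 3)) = l - 1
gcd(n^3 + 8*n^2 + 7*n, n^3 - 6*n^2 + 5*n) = n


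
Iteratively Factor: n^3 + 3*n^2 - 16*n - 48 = (n + 4)*(n^2 - n - 12) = (n - 4)*(n + 4)*(n + 3)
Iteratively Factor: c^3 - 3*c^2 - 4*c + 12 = (c + 2)*(c^2 - 5*c + 6) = (c - 3)*(c + 2)*(c - 2)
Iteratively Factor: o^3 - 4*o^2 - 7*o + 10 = (o + 2)*(o^2 - 6*o + 5) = (o - 5)*(o + 2)*(o - 1)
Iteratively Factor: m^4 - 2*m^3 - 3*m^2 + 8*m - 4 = (m - 2)*(m^3 - 3*m + 2) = (m - 2)*(m - 1)*(m^2 + m - 2) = (m - 2)*(m - 1)^2*(m + 2)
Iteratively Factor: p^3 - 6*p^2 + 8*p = (p - 4)*(p^2 - 2*p) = (p - 4)*(p - 2)*(p)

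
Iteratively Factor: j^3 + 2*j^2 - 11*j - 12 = (j - 3)*(j^2 + 5*j + 4) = (j - 3)*(j + 1)*(j + 4)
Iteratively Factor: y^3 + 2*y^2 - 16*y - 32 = (y + 4)*(y^2 - 2*y - 8) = (y - 4)*(y + 4)*(y + 2)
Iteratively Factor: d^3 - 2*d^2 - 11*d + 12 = (d - 4)*(d^2 + 2*d - 3) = (d - 4)*(d + 3)*(d - 1)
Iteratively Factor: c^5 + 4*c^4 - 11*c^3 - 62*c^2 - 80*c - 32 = (c + 1)*(c^4 + 3*c^3 - 14*c^2 - 48*c - 32) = (c + 1)^2*(c^3 + 2*c^2 - 16*c - 32) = (c - 4)*(c + 1)^2*(c^2 + 6*c + 8) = (c - 4)*(c + 1)^2*(c + 2)*(c + 4)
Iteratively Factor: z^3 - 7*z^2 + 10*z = (z - 5)*(z^2 - 2*z) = (z - 5)*(z - 2)*(z)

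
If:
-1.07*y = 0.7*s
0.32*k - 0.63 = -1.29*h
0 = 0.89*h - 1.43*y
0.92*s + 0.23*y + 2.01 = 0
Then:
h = 2.75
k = -9.10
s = -2.61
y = 1.71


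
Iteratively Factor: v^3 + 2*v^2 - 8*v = (v)*(v^2 + 2*v - 8) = v*(v - 2)*(v + 4)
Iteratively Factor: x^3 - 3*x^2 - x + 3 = (x - 1)*(x^2 - 2*x - 3) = (x - 1)*(x + 1)*(x - 3)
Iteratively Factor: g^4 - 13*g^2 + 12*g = (g - 3)*(g^3 + 3*g^2 - 4*g) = (g - 3)*(g + 4)*(g^2 - g) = g*(g - 3)*(g + 4)*(g - 1)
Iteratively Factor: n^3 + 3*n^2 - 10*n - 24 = (n - 3)*(n^2 + 6*n + 8) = (n - 3)*(n + 4)*(n + 2)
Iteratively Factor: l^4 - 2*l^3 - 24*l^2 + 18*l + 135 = (l - 3)*(l^3 + l^2 - 21*l - 45) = (l - 5)*(l - 3)*(l^2 + 6*l + 9) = (l - 5)*(l - 3)*(l + 3)*(l + 3)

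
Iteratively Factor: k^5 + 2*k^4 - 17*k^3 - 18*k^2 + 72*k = (k + 3)*(k^4 - k^3 - 14*k^2 + 24*k) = (k + 3)*(k + 4)*(k^3 - 5*k^2 + 6*k) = k*(k + 3)*(k + 4)*(k^2 - 5*k + 6) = k*(k - 2)*(k + 3)*(k + 4)*(k - 3)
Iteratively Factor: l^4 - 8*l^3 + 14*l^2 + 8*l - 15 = (l - 3)*(l^3 - 5*l^2 - l + 5) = (l - 3)*(l + 1)*(l^2 - 6*l + 5) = (l - 3)*(l - 1)*(l + 1)*(l - 5)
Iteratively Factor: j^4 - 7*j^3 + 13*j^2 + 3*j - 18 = (j - 2)*(j^3 - 5*j^2 + 3*j + 9) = (j - 3)*(j - 2)*(j^2 - 2*j - 3) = (j - 3)*(j - 2)*(j + 1)*(j - 3)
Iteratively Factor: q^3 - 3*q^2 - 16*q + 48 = (q - 3)*(q^2 - 16) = (q - 4)*(q - 3)*(q + 4)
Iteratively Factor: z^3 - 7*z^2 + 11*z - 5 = (z - 1)*(z^2 - 6*z + 5) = (z - 5)*(z - 1)*(z - 1)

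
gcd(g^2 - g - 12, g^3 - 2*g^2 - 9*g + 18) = g + 3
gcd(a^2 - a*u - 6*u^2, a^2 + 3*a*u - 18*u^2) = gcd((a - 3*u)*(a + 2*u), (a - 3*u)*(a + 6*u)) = -a + 3*u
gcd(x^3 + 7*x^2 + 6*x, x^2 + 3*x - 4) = 1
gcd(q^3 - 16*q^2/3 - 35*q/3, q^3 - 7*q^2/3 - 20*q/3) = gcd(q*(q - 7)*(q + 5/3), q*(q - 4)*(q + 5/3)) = q^2 + 5*q/3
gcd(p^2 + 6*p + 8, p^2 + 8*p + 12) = p + 2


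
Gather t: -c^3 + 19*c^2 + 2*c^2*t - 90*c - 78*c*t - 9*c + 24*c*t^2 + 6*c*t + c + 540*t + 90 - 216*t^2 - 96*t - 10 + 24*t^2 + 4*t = -c^3 + 19*c^2 - 98*c + t^2*(24*c - 192) + t*(2*c^2 - 72*c + 448) + 80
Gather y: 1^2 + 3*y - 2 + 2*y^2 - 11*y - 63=2*y^2 - 8*y - 64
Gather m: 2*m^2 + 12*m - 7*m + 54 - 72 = 2*m^2 + 5*m - 18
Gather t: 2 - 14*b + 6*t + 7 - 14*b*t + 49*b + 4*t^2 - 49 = 35*b + 4*t^2 + t*(6 - 14*b) - 40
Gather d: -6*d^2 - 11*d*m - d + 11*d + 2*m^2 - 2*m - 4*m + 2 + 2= -6*d^2 + d*(10 - 11*m) + 2*m^2 - 6*m + 4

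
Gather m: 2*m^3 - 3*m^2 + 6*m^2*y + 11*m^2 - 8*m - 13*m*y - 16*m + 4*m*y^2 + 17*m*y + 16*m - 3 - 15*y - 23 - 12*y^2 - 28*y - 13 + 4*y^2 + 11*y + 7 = 2*m^3 + m^2*(6*y + 8) + m*(4*y^2 + 4*y - 8) - 8*y^2 - 32*y - 32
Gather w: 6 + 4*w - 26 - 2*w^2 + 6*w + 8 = -2*w^2 + 10*w - 12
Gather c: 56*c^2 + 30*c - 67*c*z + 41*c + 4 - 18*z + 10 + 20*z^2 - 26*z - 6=56*c^2 + c*(71 - 67*z) + 20*z^2 - 44*z + 8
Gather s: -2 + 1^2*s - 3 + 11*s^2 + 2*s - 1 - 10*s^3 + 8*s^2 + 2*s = -10*s^3 + 19*s^2 + 5*s - 6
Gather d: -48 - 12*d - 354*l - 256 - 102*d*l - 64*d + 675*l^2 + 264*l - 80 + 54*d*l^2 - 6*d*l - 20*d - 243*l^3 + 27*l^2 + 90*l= d*(54*l^2 - 108*l - 96) - 243*l^3 + 702*l^2 - 384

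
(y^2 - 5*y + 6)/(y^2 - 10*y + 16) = (y - 3)/(y - 8)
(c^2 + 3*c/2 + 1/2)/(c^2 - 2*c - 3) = (c + 1/2)/(c - 3)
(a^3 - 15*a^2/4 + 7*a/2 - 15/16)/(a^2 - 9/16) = (4*a^2 - 12*a + 5)/(4*a + 3)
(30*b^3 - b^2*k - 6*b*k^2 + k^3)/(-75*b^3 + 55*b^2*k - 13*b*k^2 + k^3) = (-2*b - k)/(5*b - k)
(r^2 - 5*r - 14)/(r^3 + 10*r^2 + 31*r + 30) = (r - 7)/(r^2 + 8*r + 15)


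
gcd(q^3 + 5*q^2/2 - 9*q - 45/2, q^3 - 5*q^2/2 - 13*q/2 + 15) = q^2 - q/2 - 15/2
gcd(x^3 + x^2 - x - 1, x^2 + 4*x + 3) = x + 1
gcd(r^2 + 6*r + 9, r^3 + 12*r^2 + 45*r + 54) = r^2 + 6*r + 9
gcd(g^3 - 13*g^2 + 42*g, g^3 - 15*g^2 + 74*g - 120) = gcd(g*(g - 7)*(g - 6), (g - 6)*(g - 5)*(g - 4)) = g - 6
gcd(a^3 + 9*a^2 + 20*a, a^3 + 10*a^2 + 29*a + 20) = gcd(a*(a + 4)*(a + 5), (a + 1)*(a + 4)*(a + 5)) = a^2 + 9*a + 20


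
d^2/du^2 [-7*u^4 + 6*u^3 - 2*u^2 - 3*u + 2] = -84*u^2 + 36*u - 4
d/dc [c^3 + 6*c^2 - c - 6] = 3*c^2 + 12*c - 1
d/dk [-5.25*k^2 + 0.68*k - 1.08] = 0.68 - 10.5*k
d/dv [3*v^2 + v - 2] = 6*v + 1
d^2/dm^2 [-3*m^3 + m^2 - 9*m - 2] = 2 - 18*m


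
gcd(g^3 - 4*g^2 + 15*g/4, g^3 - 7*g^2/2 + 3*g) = g^2 - 3*g/2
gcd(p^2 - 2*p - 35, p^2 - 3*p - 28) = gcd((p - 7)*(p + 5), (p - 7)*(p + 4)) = p - 7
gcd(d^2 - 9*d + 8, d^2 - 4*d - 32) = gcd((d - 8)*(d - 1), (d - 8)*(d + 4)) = d - 8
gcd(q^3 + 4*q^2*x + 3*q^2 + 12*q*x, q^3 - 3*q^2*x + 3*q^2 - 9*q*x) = q^2 + 3*q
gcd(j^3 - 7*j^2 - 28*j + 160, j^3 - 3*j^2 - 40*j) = j^2 - 3*j - 40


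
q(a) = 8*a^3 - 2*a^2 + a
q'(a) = 24*a^2 - 4*a + 1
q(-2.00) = -74.00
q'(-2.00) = 105.00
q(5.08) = 1002.24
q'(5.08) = 600.03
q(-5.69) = -1544.20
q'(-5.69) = 800.79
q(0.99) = 6.79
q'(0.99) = 20.56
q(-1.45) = -30.04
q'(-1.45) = 57.26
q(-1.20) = -17.90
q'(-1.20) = 40.36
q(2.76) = 155.72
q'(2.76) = 172.78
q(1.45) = 21.63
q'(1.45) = 45.66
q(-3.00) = -237.00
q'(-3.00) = 229.00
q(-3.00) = -237.00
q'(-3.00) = 229.00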